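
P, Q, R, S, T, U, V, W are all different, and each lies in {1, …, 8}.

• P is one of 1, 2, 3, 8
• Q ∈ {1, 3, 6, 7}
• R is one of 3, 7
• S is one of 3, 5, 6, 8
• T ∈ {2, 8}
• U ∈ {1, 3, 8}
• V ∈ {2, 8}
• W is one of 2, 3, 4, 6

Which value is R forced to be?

7

The 8 variables together cover exactly {1, 2, 3, 4, 5, 6, 7, 8} — 8 values for 8 variables — and 4 appears only in W's list, so W = 4.
The 7 still-open variables together cover exactly {1, 2, 3, 5, 6, 7, 8} — 7 values for 7 variables — and 5 appears only in S's list, so S = 5.
The 6 still-open variables draw from only 6 values {1, 2, 3, 6, 7, 8}, so each is used; only Q can be 6, hence Q = 6.
The 5 still-open variables together cover exactly {1, 2, 3, 7, 8} — 5 values for 5 variables — and 7 appears only in R's list, so R = 7.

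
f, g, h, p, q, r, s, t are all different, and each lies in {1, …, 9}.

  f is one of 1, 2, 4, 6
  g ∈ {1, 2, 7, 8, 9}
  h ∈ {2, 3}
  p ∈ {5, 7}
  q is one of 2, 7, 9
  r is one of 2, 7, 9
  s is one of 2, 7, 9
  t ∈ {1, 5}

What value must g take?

The 3 variables q, r, s are confined to {2, 7, 9}, which locks those values in; drop them from f, g, h, p.
h has just one choice, so h = 3.
p's domain is down to {5}, so p = 5. So t can't be 5.
That leaves t = 1. Strike 1 from f, g.
So g = 8.

8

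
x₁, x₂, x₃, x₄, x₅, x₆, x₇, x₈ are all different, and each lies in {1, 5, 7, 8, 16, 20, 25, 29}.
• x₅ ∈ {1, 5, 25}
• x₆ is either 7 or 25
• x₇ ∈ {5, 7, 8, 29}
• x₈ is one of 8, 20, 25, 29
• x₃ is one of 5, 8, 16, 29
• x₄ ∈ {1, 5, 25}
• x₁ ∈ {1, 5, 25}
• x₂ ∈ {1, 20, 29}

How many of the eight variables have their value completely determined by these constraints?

2

Among the 8 variables, 16 fits only x₃ (and all 8 values in {1, 5, 7, 8, 16, 20, 25, 29} must be used), so x₃ = 16.
x₁, x₄, x₅ between them cover only {1, 5, 25} — a naked triple. Remove those values from x₂, x₆, x₇, x₈.
x₆'s domain is down to {7}, so x₆ = 7. Remove 7 from x₇.
Determined: x₃=16, x₆=7. The other variables each still have more than one consistent value. That makes 2.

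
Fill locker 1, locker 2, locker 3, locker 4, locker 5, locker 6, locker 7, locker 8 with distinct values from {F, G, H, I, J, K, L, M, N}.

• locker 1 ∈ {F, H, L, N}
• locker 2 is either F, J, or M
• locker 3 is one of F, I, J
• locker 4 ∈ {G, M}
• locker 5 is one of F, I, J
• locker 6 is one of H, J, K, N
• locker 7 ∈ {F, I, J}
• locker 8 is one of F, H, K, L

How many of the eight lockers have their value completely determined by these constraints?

The 3 variables locker 3, locker 5, locker 7 are confined to {F, I, J}, which locks those values in; drop them from locker 1, locker 2, locker 6, locker 8.
locker 2's domain is down to {M}, so locker 2 = M. Strike M from locker 4.
locker 4 must be G (only option left).
Determined: locker 2=M, locker 4=G. The other lockers each still have more than one consistent value. That makes 2.

2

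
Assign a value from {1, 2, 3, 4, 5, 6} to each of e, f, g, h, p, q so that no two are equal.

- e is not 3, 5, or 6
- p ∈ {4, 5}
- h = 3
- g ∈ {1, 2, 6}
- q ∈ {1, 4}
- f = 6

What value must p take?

5

f's domain is down to {6}, so f = 6. Strike 6 from g.
That leaves h = 3.
The 4 still-open variables together cover exactly {1, 2, 4, 5} — 4 values for 4 variables — and 5 appears only in p's list, so p = 5.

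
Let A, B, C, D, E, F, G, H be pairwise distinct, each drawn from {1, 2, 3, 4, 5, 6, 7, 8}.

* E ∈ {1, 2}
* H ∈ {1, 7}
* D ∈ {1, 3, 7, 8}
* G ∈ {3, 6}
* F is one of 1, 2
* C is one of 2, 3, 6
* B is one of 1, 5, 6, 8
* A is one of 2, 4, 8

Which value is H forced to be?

7

The 8 variables draw from only 8 values {1, 2, 3, 4, 5, 6, 7, 8}, so each is used; only A can be 4, hence A = 4.
The 7 still-open variables together cover exactly {1, 2, 3, 5, 6, 7, 8} — 7 values for 7 variables — and 5 appears only in B's list, so B = 5.
The 6 still-open variables draw from only 6 values {1, 2, 3, 6, 7, 8}, so each is used; only D can be 8, hence D = 8.
The 5 still-open variables draw from only 5 values {1, 2, 3, 6, 7}, so each is used; only H can be 7, hence H = 7.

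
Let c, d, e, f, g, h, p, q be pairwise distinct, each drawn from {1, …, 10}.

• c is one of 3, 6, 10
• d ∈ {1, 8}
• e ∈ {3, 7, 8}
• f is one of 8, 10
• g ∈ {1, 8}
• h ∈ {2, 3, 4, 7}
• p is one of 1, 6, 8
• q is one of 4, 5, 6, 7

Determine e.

7

d and g between them cover only {1, 8} — a naked pair. Remove those values from e, f, p.
That leaves f = 10. Remove 10 from c.
That leaves p = 6. Strike 6 from c, q.
That leaves c = 3. Remove 3 from e, h.
So e = 7.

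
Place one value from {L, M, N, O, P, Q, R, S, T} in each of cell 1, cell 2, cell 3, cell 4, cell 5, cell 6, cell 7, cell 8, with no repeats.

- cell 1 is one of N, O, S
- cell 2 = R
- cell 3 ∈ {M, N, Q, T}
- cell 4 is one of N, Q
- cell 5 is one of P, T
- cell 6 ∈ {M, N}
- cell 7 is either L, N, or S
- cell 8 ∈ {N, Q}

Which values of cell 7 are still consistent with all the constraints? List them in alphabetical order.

L, S

cell 2 has just one choice, so cell 2 = R.
cell 4 and cell 8 between them cover only {N, Q} — a naked pair. Remove those values from cell 1, cell 3, cell 6, cell 7.
cell 6 must be M (only option left). Eliminate M elsewhere: cell 3.
cell 3's domain is down to {T}, so cell 3 = T. Remove T from cell 5.
cell 5 must be P (only option left).
No further eliminations apply; cell 7 can still be any of L, S.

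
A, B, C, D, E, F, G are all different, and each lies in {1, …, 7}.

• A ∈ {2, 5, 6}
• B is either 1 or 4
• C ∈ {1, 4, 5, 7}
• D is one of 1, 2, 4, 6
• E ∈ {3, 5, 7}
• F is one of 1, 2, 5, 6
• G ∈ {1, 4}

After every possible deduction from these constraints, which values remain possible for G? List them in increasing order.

The 7 variables draw from only 7 values {1, 2, 3, 4, 5, 6, 7}, so each is used; only E can be 3, hence E = 3.
Among the 6 still-open variables, 7 fits only C (and all 6 values in {1, 2, 4, 5, 6, 7} must be used), so C = 7.
B and G share exactly the 2 values {1, 4}; by pigeonhole those values go to them, so strike 1, 4 from D, F.
No further eliminations apply; G can still be any of 1, 4.

1, 4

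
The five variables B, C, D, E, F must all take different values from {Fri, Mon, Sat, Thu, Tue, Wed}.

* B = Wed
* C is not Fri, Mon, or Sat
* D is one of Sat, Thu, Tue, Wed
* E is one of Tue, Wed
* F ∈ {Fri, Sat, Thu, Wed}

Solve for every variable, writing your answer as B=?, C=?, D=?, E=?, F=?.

B must be Wed (only option left). So C, D, E, F can't be Wed.
E's domain is down to {Tue}, so E = Tue. Eliminate Tue elsewhere: C, D.
That leaves C = Thu. Remove Thu from D, F.
D's domain is down to {Sat}, so D = Sat. So F can't be Sat.
F has just one choice, so F = Fri.

B=Wed, C=Thu, D=Sat, E=Tue, F=Fri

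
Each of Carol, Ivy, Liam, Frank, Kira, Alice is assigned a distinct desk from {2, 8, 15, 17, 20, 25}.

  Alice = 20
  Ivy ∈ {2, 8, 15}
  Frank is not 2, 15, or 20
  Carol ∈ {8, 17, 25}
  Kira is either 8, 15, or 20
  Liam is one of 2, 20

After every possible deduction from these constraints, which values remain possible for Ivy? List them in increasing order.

8, 15

Alice has just one choice, so Alice = 20. So Liam, Kira can't be 20.
Liam's domain is down to {2}, so Liam = 2. Remove 2 from Ivy.
The 2 variables Ivy and Kira are confined to {8, 15}, which locks those values in; drop them from Carol, Frank.
No further eliminations apply; Ivy can still be any of 8, 15.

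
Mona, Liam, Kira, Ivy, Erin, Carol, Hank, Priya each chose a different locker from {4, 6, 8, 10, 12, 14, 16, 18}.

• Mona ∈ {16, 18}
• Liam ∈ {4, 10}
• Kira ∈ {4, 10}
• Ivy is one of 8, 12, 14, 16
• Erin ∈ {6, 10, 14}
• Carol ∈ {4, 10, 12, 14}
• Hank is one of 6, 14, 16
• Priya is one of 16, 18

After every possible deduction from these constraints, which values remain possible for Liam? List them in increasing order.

4, 10

The 8 variables together cover exactly {4, 6, 8, 10, 12, 14, 16, 18} — 8 values for 8 variables — and 8 appears only in Ivy's list, so Ivy = 8.
The 7 still-open variables draw from only 7 values {4, 6, 10, 12, 14, 16, 18}, so each is used; only Carol can be 12, hence Carol = 12.
The 2 variables Mona and Priya are confined to {16, 18}, which locks those values in; drop them from Hank.
The 2 variables Liam and Kira are confined to {4, 10}, which locks those values in; drop them from Erin.
No further eliminations apply; Liam can still be any of 4, 10.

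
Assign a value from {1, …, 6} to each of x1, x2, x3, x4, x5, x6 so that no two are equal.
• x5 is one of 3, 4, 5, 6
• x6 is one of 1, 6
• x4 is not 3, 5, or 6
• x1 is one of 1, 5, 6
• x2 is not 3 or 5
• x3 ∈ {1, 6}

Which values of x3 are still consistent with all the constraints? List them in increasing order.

1, 6

The 6 variables together cover exactly {1, 2, 3, 4, 5, 6} — 6 values for 6 variables — and 3 appears only in x5's list, so x5 = 3.
The 5 still-open variables together cover exactly {1, 2, 4, 5, 6} — 5 values for 5 variables — and 5 appears only in x1's list, so x1 = 5.
x3 and x6 between them cover only {1, 6} — a naked pair. Remove those values from x2, x4.
No further eliminations apply; x3 can still be any of 1, 6.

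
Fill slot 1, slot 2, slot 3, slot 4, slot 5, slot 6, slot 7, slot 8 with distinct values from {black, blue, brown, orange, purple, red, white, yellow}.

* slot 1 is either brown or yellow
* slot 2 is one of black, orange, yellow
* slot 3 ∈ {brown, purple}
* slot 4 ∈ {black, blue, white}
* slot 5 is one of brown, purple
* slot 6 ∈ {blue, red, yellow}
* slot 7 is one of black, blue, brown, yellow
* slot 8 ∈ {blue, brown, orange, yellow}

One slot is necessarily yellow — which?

slot 1

The 8 variables together cover exactly {black, blue, brown, orange, purple, red, white, yellow} — 8 values for 8 variables — and red appears only in slot 6's list, so slot 6 = red.
Among the 7 still-open variables, white fits only slot 4 (and all 7 values in {black, blue, brown, orange, purple, white, yellow} must be used), so slot 4 = white.
slot 3 and slot 5 share exactly the 2 values {brown, purple}; by pigeonhole those values go to them, so strike brown, purple from slot 1, slot 7, slot 8.
So yellow goes to slot 1.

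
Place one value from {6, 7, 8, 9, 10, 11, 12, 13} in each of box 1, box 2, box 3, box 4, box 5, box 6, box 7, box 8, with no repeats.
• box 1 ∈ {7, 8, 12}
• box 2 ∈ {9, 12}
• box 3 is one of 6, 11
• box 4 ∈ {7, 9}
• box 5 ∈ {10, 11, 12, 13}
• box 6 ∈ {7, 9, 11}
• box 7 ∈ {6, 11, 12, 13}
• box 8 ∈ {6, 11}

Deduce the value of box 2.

The 8 variables together cover exactly {6, 7, 8, 9, 10, 11, 12, 13} — 8 values for 8 variables — and 8 appears only in box 1's list, so box 1 = 8.
The 7 still-open variables together cover exactly {6, 7, 9, 10, 11, 12, 13} — 7 values for 7 variables — and 10 appears only in box 5's list, so box 5 = 10.
Among the 6 still-open variables, 13 fits only box 7 (and all 6 values in {6, 7, 9, 11, 12, 13} must be used), so box 7 = 13.
The 5 still-open variables together cover exactly {6, 7, 9, 11, 12} — 5 values for 5 variables — and 12 appears only in box 2's list, so box 2 = 12.

12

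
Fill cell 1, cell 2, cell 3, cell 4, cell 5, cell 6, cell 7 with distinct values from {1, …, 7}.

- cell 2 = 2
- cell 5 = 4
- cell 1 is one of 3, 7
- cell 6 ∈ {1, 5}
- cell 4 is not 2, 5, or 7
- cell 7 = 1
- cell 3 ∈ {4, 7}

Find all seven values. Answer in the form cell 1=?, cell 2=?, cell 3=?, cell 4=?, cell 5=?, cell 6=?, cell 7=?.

cell 1=3, cell 2=2, cell 3=7, cell 4=6, cell 5=4, cell 6=5, cell 7=1

cell 2 must be 2 (only option left).
cell 5 has just one choice, so cell 5 = 4. Eliminate 4 elsewhere: cell 3, cell 4.
cell 7 has just one choice, so cell 7 = 1. So cell 4, cell 6 can't be 1.
cell 3 has just one choice, so cell 3 = 7. Remove 7 from cell 1.
cell 6 must be 5 (only option left).
cell 1 must be 3 (only option left). So cell 4 can't be 3.
cell 4 must be 6 (only option left).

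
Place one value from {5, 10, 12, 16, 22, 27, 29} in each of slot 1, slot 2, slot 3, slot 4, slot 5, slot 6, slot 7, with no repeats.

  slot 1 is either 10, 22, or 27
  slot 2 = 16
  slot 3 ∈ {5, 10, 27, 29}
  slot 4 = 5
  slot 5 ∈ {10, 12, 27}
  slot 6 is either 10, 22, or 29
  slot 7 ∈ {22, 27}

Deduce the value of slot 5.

12

slot 2 must be 16 (only option left).
slot 4 must be 5 (only option left). So slot 3 can't be 5.
Among the 5 still-open variables, 12 fits only slot 5 (and all 5 values in {10, 12, 22, 27, 29} must be used), so slot 5 = 12.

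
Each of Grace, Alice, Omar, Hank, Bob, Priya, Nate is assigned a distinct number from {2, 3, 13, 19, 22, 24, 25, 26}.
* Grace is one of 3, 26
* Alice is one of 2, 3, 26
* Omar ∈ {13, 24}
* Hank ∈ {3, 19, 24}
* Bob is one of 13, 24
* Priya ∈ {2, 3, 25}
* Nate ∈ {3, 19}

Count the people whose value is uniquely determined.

3

The 7 variables draw from only 7 values {2, 3, 13, 19, 24, 25, 26}, so each is used; only Priya can be 25, hence Priya = 25.
Among the 6 still-open variables, 2 fits only Alice (and all 6 values in {2, 3, 13, 19, 24, 26} must be used), so Alice = 2.
The 5 still-open variables draw from only 5 values {3, 13, 19, 24, 26}, so each is used; only Grace can be 26, hence Grace = 26.
Omar and Bob share exactly the 2 values {13, 24}; by pigeonhole those values go to them, so strike 13, 24 from Hank.
Determined: Grace=26, Alice=2, Priya=25. The other people each still have more than one consistent value. That makes 3.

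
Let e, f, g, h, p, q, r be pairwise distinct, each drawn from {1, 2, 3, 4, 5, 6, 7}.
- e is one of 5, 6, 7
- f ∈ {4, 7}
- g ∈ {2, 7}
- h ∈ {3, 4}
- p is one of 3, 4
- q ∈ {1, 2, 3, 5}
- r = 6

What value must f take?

7

r has just one choice, so r = 6. Eliminate 6 elsewhere: e.
The 6 still-open variables draw from only 6 values {1, 2, 3, 4, 5, 7}, so each is used; only q can be 1, hence q = 1.
The 5 still-open variables together cover exactly {2, 3, 4, 5, 7} — 5 values for 5 variables — and 2 appears only in g's list, so g = 2.
The 4 still-open variables together cover exactly {3, 4, 5, 7} — 4 values for 4 variables — and 5 appears only in e's list, so e = 5.
The 3 still-open variables draw from only 3 values {3, 4, 7}, so each is used; only f can be 7, hence f = 7.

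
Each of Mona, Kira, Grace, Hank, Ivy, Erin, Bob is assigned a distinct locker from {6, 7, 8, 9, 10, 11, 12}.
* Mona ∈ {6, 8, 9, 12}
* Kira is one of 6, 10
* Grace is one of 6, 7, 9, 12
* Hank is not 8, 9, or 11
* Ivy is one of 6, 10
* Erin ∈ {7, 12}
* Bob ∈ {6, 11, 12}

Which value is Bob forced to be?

Among the 7 variables, 8 fits only Mona (and all 7 values in {6, 7, 8, 9, 10, 11, 12} must be used), so Mona = 8.
Among the 6 still-open variables, 9 fits only Grace (and all 6 values in {6, 7, 9, 10, 11, 12} must be used), so Grace = 9.
Among the 5 still-open variables, 11 fits only Bob (and all 5 values in {6, 7, 10, 11, 12} must be used), so Bob = 11.

11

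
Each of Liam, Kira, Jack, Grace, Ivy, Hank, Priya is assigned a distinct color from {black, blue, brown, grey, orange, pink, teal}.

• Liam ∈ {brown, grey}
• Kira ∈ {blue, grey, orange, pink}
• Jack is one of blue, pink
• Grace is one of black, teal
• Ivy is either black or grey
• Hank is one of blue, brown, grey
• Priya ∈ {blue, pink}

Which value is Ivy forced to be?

Among the 7 variables, orange fits only Kira (and all 7 values in {black, blue, brown, grey, orange, pink, teal} must be used), so Kira = orange.
The 6 still-open variables together cover exactly {black, blue, brown, grey, pink, teal} — 6 values for 6 variables — and teal appears only in Grace's list, so Grace = teal.
The 5 still-open variables together cover exactly {black, blue, brown, grey, pink} — 5 values for 5 variables — and black appears only in Ivy's list, so Ivy = black.

black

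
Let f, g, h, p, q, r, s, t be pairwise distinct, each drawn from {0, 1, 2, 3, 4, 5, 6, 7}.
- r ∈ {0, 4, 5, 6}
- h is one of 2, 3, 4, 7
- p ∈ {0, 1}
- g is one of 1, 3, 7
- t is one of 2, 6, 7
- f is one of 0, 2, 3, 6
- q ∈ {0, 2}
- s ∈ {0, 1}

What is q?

2

Among the 8 variables, 5 fits only r (and all 8 values in {0, 1, 2, 3, 4, 5, 6, 7} must be used), so r = 5.
Among the 7 still-open variables, 4 fits only h (and all 7 values in {0, 1, 2, 3, 4, 6, 7} must be used), so h = 4.
p and s between them cover only {0, 1} — a naked pair. Remove those values from f, g, q.
So q = 2.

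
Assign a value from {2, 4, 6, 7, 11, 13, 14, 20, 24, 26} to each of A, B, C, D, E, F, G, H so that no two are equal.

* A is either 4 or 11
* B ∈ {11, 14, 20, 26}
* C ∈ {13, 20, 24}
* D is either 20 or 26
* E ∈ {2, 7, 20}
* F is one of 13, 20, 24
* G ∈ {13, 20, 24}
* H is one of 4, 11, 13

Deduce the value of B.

C, F, G between them cover only {13, 20, 24} — a naked triple. Remove those values from B, D, E, H.
D has just one choice, so D = 26. Strike 26 from B.
A and H between them cover only {4, 11} — a naked pair. Remove those values from B.
So B = 14.

14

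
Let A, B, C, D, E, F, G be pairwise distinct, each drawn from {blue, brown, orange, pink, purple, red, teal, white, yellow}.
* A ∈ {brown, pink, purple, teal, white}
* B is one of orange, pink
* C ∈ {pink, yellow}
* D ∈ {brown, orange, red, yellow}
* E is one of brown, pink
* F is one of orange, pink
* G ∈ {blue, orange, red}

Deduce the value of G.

The 2 variables B and F are confined to {orange, pink}, which locks those values in; drop them from A, C, D, E, G.
C must be yellow (only option left). Remove yellow from D.
E must be brown (only option left). So A, D can't be brown.
That leaves D = red. Strike red from G.
So G = blue.

blue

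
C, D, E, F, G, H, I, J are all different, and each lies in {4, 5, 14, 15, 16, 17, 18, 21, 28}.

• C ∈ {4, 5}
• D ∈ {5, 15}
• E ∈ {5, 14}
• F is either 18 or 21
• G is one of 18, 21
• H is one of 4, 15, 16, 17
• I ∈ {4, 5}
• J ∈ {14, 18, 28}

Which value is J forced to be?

The 2 variables C and I are confined to {4, 5}, which locks those values in; drop them from D, E, H.
That leaves D = 15. So H can't be 15.
E's domain is down to {14}, so E = 14. Remove 14 from J.
F and G share exactly the 2 values {18, 21}; by pigeonhole those values go to them, so strike 18, 21 from J.
So J = 28.

28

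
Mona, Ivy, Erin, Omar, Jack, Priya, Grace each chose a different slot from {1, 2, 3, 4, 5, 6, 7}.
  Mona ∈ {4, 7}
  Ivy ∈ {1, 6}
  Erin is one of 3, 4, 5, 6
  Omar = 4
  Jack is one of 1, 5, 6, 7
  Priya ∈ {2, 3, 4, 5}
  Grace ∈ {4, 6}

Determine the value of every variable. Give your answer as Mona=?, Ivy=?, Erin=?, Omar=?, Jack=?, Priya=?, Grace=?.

Mona=7, Ivy=1, Erin=3, Omar=4, Jack=5, Priya=2, Grace=6

Omar's domain is down to {4}, so Omar = 4. So Mona, Erin, Priya, Grace can't be 4.
Grace must be 6 (only option left). Strike 6 from Ivy, Erin, Jack.
Mona's domain is down to {7}, so Mona = 7. So Jack can't be 7.
Ivy has just one choice, so Ivy = 1. So Jack can't be 1.
Jack must be 5 (only option left). Eliminate 5 elsewhere: Erin, Priya.
That leaves Erin = 3. So Priya can't be 3.
Priya's domain is down to {2}, so Priya = 2.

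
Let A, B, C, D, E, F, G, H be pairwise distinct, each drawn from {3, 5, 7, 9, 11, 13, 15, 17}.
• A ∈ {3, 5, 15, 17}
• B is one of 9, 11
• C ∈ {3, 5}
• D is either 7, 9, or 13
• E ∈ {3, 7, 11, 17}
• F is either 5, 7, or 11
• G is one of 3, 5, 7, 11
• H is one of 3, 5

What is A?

15

The 8 variables draw from only 8 values {3, 5, 7, 9, 11, 13, 15, 17}, so each is used; only D can be 13, hence D = 13.
Among the 7 still-open variables, 9 fits only B (and all 7 values in {3, 5, 7, 9, 11, 15, 17} must be used), so B = 9.
The 6 still-open variables draw from only 6 values {3, 5, 7, 11, 15, 17}, so each is used; only A can be 15, hence A = 15.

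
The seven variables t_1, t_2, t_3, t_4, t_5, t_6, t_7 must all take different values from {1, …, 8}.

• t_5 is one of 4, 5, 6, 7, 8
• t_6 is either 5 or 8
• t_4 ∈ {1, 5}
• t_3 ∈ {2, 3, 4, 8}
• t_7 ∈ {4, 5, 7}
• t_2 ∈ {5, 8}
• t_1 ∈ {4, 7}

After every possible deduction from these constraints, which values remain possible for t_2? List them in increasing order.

t_2 and t_6 share exactly the 2 values {5, 8}; by pigeonhole those values go to them, so strike 5, 8 from t_3, t_4, t_5, t_7.
t_4 has just one choice, so t_4 = 1.
The 2 variables t_1 and t_7 are confined to {4, 7}, which locks those values in; drop them from t_3, t_5.
That leaves t_5 = 6.
No further eliminations apply; t_2 can still be any of 5, 8.

5, 8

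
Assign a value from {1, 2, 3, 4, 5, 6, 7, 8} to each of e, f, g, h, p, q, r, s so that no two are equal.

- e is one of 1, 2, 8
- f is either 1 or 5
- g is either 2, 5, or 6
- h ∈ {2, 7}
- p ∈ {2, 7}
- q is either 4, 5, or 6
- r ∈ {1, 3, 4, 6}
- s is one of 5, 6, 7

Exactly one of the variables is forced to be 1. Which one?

The 8 variables together cover exactly {1, 2, 3, 4, 5, 6, 7, 8} — 8 values for 8 variables — and 3 appears only in r's list, so r = 3.
Among the 7 still-open variables, 4 fits only q (and all 7 values in {1, 2, 4, 5, 6, 7, 8} must be used), so q = 4.
The 6 still-open variables together cover exactly {1, 2, 5, 6, 7, 8} — 6 values for 6 variables — and 8 appears only in e's list, so e = 8.
Among the 5 still-open variables, 1 fits only f (and all 5 values in {1, 2, 5, 6, 7} must be used), so f = 1.

f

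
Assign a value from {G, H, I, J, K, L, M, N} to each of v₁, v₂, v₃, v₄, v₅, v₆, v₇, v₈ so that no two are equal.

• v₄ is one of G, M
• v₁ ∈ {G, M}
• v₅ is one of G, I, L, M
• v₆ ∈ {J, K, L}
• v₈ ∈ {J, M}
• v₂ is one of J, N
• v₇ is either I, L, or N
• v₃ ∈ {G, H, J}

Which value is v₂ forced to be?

N

The 8 variables draw from only 8 values {G, H, I, J, K, L, M, N}, so each is used; only v₃ can be H, hence v₃ = H.
Among the 7 still-open variables, K fits only v₆ (and all 7 values in {G, I, J, K, L, M, N} must be used), so v₆ = K.
v₁ and v₄ between them cover only {G, M} — a naked pair. Remove those values from v₅, v₈.
v₈'s domain is down to {J}, so v₈ = J. So v₂ can't be J.
So v₂ = N.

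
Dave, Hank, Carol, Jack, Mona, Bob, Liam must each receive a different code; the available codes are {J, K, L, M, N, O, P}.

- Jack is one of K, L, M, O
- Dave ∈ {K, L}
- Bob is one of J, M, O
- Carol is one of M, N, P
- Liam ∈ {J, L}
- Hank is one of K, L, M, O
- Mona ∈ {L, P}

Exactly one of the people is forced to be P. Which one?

The 7 variables together cover exactly {J, K, L, M, N, O, P} — 7 values for 7 variables — and N appears only in Carol's list, so Carol = N.
The 6 still-open variables together cover exactly {J, K, L, M, O, P} — 6 values for 6 variables — and P appears only in Mona's list, so Mona = P.

Mona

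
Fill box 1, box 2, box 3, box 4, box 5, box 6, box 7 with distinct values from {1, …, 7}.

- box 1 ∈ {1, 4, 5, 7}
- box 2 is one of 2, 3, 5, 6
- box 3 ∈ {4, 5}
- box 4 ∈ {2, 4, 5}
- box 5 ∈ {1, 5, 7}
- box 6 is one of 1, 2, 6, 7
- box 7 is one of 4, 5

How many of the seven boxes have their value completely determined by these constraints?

3

The 7 variables draw from only 7 values {1, 2, 3, 4, 5, 6, 7}, so each is used; only box 2 can be 3, hence box 2 = 3.
The 6 still-open variables together cover exactly {1, 2, 4, 5, 6, 7} — 6 values for 6 variables — and 6 appears only in box 6's list, so box 6 = 6.
The 5 still-open variables draw from only 5 values {1, 2, 4, 5, 7}, so each is used; only box 4 can be 2, hence box 4 = 2.
box 3 and box 7 share exactly the 2 values {4, 5}; by pigeonhole those values go to them, so strike 4, 5 from box 1, box 5.
Determined: box 2=3, box 4=2, box 6=6. The other boxes each still have more than one consistent value. That makes 3.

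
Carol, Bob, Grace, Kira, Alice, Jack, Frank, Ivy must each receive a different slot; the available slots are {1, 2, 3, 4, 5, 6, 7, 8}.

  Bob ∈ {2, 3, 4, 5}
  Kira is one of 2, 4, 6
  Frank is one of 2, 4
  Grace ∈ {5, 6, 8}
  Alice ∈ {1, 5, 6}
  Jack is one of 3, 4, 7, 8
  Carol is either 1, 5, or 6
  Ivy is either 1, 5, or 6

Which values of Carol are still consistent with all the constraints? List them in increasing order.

1, 5, 6

Among the 8 variables, 7 fits only Jack (and all 8 values in {1, 2, 3, 4, 5, 6, 7, 8} must be used), so Jack = 7.
The 7 still-open variables draw from only 7 values {1, 2, 3, 4, 5, 6, 8}, so each is used; only Bob can be 3, hence Bob = 3.
The 6 still-open variables draw from only 6 values {1, 2, 4, 5, 6, 8}, so each is used; only Grace can be 8, hence Grace = 8.
The 3 variables Carol, Alice, Ivy are confined to {1, 5, 6}, which locks those values in; drop them from Kira.
No further eliminations apply; Carol can still be any of 1, 5, 6.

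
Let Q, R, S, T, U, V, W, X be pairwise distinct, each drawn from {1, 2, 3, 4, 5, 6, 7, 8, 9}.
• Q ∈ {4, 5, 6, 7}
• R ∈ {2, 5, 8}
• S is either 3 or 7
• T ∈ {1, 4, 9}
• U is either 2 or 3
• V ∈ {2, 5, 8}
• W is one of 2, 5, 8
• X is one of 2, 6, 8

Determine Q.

R, V, W between them cover only {2, 5, 8} — a naked triple. Remove those values from Q, U, X.
U must be 3 (only option left). Eliminate 3 elsewhere: S.
X's domain is down to {6}, so X = 6. Remove 6 from Q.
S has just one choice, so S = 7. Eliminate 7 elsewhere: Q.
So Q = 4.

4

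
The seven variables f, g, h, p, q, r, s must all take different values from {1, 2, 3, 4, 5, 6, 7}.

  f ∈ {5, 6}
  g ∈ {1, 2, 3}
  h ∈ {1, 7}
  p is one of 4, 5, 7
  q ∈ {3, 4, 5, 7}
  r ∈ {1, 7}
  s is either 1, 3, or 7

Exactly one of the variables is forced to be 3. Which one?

The 7 variables draw from only 7 values {1, 2, 3, 4, 5, 6, 7}, so each is used; only g can be 2, hence g = 2.
The 6 still-open variables draw from only 6 values {1, 3, 4, 5, 6, 7}, so each is used; only f can be 6, hence f = 6.
h and r share exactly the 2 values {1, 7}; by pigeonhole those values go to them, so strike 1, 7 from p, q, s.
So 3 goes to s.

s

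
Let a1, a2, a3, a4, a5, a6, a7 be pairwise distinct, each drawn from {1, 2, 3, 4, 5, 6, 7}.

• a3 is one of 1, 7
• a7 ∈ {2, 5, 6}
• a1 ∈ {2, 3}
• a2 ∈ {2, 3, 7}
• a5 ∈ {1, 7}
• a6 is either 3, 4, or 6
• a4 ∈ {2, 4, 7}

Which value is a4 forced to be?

The 7 variables draw from only 7 values {1, 2, 3, 4, 5, 6, 7}, so each is used; only a7 can be 5, hence a7 = 5.
The 6 still-open variables together cover exactly {1, 2, 3, 4, 6, 7} — 6 values for 6 variables — and 6 appears only in a6's list, so a6 = 6.
Among the 5 still-open variables, 4 fits only a4 (and all 5 values in {1, 2, 3, 4, 7} must be used), so a4 = 4.

4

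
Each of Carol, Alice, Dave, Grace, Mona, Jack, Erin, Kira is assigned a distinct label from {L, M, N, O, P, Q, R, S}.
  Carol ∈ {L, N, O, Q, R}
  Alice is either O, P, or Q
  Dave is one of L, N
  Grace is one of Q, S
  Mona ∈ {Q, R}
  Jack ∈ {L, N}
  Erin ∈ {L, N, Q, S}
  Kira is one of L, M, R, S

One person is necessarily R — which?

Mona

The 8 variables draw from only 8 values {L, M, N, O, P, Q, R, S}, so each is used; only Kira can be M, hence Kira = M.
Among the 7 still-open variables, P fits only Alice (and all 7 values in {L, N, O, P, Q, R, S} must be used), so Alice = P.
Among the 6 still-open variables, O fits only Carol (and all 6 values in {L, N, O, Q, R, S} must be used), so Carol = O.
Among the 5 still-open variables, R fits only Mona (and all 5 values in {L, N, Q, R, S} must be used), so Mona = R.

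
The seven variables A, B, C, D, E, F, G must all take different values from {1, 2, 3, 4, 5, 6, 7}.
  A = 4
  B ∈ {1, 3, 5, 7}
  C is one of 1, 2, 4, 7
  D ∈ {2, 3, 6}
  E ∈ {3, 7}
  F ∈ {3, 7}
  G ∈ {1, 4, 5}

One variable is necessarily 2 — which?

A's domain is down to {4}, so A = 4. So C, G can't be 4.
Among the 6 still-open variables, 6 fits only D (and all 6 values in {1, 2, 3, 5, 6, 7} must be used), so D = 6.
Among the 5 still-open variables, 2 fits only C (and all 5 values in {1, 2, 3, 5, 7} must be used), so C = 2.

C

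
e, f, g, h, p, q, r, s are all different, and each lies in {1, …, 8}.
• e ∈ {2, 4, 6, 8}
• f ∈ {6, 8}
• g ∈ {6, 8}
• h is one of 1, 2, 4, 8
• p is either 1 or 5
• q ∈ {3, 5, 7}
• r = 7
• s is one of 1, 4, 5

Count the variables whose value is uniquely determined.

2

r has just one choice, so r = 7. So q can't be 7.
The 7 still-open variables together cover exactly {1, 2, 3, 4, 5, 6, 8} — 7 values for 7 variables — and 3 appears only in q's list, so q = 3.
f and g between them cover only {6, 8} — a naked pair. Remove those values from e, h.
Determined: q=3, r=7. The other variables each still have more than one consistent value. That makes 2.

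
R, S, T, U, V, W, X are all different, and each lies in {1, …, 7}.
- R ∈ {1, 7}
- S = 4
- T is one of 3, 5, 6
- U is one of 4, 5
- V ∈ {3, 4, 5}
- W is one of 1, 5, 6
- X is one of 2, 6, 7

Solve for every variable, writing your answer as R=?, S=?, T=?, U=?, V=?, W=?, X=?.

R=7, S=4, T=6, U=5, V=3, W=1, X=2

S has just one choice, so S = 4. Strike 4 from U, V.
That leaves U = 5. So T, V, W can't be 5.
V must be 3 (only option left). Eliminate 3 elsewhere: T.
T's domain is down to {6}, so T = 6. Strike 6 from W, X.
That leaves W = 1. Eliminate 1 elsewhere: R.
R has just one choice, so R = 7. Strike 7 from X.
X must be 2 (only option left).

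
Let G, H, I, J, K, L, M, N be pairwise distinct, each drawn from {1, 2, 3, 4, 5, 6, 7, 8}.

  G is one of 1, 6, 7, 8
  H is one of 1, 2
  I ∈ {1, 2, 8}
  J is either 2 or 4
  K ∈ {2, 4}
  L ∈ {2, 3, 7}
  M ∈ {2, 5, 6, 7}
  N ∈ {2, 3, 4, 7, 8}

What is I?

8

The 8 variables together cover exactly {1, 2, 3, 4, 5, 6, 7, 8} — 8 values for 8 variables — and 5 appears only in M's list, so M = 5.
The 7 still-open variables together cover exactly {1, 2, 3, 4, 6, 7, 8} — 7 values for 7 variables — and 6 appears only in G's list, so G = 6.
J and K between them cover only {2, 4} — a naked pair. Remove those values from H, I, L, N.
H must be 1 (only option left). Eliminate 1 elsewhere: I.
So I = 8.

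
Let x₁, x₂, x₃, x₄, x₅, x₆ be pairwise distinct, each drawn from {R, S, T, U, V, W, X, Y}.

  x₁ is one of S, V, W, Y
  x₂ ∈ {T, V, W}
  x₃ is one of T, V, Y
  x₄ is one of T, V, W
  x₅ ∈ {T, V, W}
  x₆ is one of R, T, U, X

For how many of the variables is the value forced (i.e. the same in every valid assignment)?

x₂, x₄, x₅ between them cover only {T, V, W} — a naked triple. Remove those values from x₁, x₃, x₆.
x₃'s domain is down to {Y}, so x₃ = Y. Strike Y from x₁.
x₁ must be S (only option left).
Determined: x₁=S, x₃=Y. The other variables each still have more than one consistent value. That makes 2.

2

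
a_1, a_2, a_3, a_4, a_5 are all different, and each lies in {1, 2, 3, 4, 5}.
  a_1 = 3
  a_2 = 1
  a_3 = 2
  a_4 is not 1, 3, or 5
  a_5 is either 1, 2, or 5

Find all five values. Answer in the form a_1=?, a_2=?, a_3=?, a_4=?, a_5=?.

a_1's domain is down to {3}, so a_1 = 3.
a_2 must be 1 (only option left). Eliminate 1 elsewhere: a_5.
That leaves a_3 = 2. Eliminate 2 elsewhere: a_4, a_5.
a_4 must be 4 (only option left).
a_5's domain is down to {5}, so a_5 = 5.

a_1=3, a_2=1, a_3=2, a_4=4, a_5=5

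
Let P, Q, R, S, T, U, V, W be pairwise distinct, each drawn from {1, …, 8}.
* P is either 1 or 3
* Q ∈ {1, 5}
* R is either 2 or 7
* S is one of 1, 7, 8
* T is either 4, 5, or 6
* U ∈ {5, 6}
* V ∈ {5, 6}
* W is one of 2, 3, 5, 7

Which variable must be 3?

The 8 variables together cover exactly {1, 2, 3, 4, 5, 6, 7, 8} — 8 values for 8 variables — and 4 appears only in T's list, so T = 4.
Among the 7 still-open variables, 8 fits only S (and all 7 values in {1, 2, 3, 5, 6, 7, 8} must be used), so S = 8.
U and V between them cover only {5, 6} — a naked pair. Remove those values from Q, W.
Q has just one choice, so Q = 1. So P can't be 1.
So 3 goes to P.

P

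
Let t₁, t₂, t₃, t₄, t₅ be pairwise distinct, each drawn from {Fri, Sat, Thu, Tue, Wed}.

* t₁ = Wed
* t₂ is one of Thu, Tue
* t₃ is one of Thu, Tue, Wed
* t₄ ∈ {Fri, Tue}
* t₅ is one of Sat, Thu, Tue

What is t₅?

Sat

t₁ must be Wed (only option left). So t₃ can't be Wed.
Among the 4 still-open variables, Fri fits only t₄ (and all 4 values in {Fri, Sat, Thu, Tue} must be used), so t₄ = Fri.
Among the 3 still-open variables, Sat fits only t₅ (and all 3 values in {Sat, Thu, Tue} must be used), so t₅ = Sat.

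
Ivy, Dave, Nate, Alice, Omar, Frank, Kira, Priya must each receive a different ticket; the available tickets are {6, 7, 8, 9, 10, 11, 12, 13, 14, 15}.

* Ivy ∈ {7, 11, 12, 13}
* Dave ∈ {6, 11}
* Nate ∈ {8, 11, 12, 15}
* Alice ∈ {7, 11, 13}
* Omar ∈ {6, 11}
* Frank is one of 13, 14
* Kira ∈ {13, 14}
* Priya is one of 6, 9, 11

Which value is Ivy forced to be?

12

The 2 variables Dave and Omar are confined to {6, 11}, which locks those values in; drop them from Ivy, Nate, Alice, Priya.
Priya must be 9 (only option left).
The 2 variables Frank and Kira are confined to {13, 14}, which locks those values in; drop them from Ivy, Alice.
Alice has just one choice, so Alice = 7. Remove 7 from Ivy.
So Ivy = 12.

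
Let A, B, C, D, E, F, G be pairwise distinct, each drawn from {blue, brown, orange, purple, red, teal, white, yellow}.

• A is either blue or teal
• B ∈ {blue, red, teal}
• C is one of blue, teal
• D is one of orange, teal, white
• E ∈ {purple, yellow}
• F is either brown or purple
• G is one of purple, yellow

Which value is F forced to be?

brown

The 2 variables A and C are confined to {blue, teal}, which locks those values in; drop them from B, D.
B has just one choice, so B = red.
E and G share exactly the 2 values {purple, yellow}; by pigeonhole those values go to them, so strike purple, yellow from F.
So F = brown.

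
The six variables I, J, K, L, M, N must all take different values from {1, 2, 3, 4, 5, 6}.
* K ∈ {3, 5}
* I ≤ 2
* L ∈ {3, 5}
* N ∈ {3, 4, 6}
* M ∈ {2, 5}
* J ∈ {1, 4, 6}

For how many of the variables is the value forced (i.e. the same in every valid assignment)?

K and L share exactly the 2 values {3, 5}; by pigeonhole those values go to them, so strike 3, 5 from M, N.
M's domain is down to {2}, so M = 2. Strike 2 from I.
That leaves I = 1. Strike 1 from J.
Determined: I=1, M=2. The other variables each still have more than one consistent value. That makes 2.

2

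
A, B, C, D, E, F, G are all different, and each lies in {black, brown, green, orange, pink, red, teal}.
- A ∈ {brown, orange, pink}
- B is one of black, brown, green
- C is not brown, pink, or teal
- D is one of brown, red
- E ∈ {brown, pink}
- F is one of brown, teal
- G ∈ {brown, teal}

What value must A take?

orange

F and G between them cover only {brown, teal} — a naked pair. Remove those values from A, B, D, E.
D must be red (only option left). Remove red from C.
E must be pink (only option left). Eliminate pink elsewhere: A.
So A = orange.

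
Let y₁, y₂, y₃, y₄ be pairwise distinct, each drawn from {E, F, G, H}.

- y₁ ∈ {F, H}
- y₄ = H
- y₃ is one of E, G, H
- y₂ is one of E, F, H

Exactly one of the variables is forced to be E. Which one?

y₄'s domain is down to {H}, so y₄ = H. Remove H from y₁, y₂, y₃.
y₁'s domain is down to {F}, so y₁ = F. So y₂ can't be F.
So E goes to y₂.

y₂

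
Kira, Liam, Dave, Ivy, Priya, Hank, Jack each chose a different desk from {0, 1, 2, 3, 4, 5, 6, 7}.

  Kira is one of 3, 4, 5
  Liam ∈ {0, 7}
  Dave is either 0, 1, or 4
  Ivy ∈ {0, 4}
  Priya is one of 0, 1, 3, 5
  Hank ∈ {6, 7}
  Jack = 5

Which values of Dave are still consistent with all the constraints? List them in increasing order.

Jack must be 5 (only option left). So Kira, Priya can't be 5.
The 6 still-open variables draw from only 6 values {0, 1, 3, 4, 6, 7}, so each is used; only Hank can be 6, hence Hank = 6.
The 5 still-open variables together cover exactly {0, 1, 3, 4, 7} — 5 values for 5 variables — and 7 appears only in Liam's list, so Liam = 7.
No further eliminations apply; Dave can still be any of 0, 1, 4.

0, 1, 4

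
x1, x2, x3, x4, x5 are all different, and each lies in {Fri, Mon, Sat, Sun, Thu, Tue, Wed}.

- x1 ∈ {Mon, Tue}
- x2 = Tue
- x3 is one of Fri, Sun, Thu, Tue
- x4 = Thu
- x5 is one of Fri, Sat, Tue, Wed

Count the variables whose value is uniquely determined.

3

x2 has just one choice, so x2 = Tue. So x1, x3, x5 can't be Tue.
x4 has just one choice, so x4 = Thu. Eliminate Thu elsewhere: x3.
x1's domain is down to {Mon}, so x1 = Mon.
Determined: x1=Mon, x2=Tue, x4=Thu. The other variables each still have more than one consistent value. That makes 3.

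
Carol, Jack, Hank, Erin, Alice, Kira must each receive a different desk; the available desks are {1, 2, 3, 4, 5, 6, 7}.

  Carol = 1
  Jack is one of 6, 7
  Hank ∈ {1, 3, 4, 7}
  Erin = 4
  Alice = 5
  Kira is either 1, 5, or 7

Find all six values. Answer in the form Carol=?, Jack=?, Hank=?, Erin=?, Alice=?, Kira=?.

Carol must be 1 (only option left). Strike 1 from Hank, Kira.
Erin's domain is down to {4}, so Erin = 4. Strike 4 from Hank.
Alice must be 5 (only option left). Remove 5 from Kira.
Kira's domain is down to {7}, so Kira = 7. Remove 7 from Jack, Hank.
Jack must be 6 (only option left).
Hank's domain is down to {3}, so Hank = 3.

Carol=1, Jack=6, Hank=3, Erin=4, Alice=5, Kira=7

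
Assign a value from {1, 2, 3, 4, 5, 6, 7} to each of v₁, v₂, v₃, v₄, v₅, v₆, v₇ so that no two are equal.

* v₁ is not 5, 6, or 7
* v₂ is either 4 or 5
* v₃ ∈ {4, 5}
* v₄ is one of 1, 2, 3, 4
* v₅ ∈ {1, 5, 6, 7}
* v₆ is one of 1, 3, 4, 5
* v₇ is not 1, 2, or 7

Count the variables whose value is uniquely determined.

The 7 variables together cover exactly {1, 2, 3, 4, 5, 6, 7} — 7 values for 7 variables — and 7 appears only in v₅'s list, so v₅ = 7.
Among the 6 still-open variables, 6 fits only v₇ (and all 6 values in {1, 2, 3, 4, 5, 6} must be used), so v₇ = 6.
The 2 variables v₂ and v₃ are confined to {4, 5}, which locks those values in; drop them from v₁, v₄, v₆.
Determined: v₅=7, v₇=6. The other variables each still have more than one consistent value. That makes 2.

2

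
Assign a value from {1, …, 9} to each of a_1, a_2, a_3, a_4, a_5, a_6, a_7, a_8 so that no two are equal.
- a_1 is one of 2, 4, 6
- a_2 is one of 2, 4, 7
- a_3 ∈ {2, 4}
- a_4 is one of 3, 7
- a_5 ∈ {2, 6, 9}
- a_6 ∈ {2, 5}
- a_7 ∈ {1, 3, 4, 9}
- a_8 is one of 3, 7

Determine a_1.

The 8 variables together cover exactly {1, 2, 3, 4, 5, 6, 7, 9} — 8 values for 8 variables — and 1 appears only in a_7's list, so a_7 = 1.
Among the 7 still-open variables, 5 fits only a_6 (and all 7 values in {2, 3, 4, 5, 6, 7, 9} must be used), so a_6 = 5.
The 6 still-open variables together cover exactly {2, 3, 4, 6, 7, 9} — 6 values for 6 variables — and 9 appears only in a_5's list, so a_5 = 9.
Among the 5 still-open variables, 6 fits only a_1 (and all 5 values in {2, 3, 4, 6, 7} must be used), so a_1 = 6.

6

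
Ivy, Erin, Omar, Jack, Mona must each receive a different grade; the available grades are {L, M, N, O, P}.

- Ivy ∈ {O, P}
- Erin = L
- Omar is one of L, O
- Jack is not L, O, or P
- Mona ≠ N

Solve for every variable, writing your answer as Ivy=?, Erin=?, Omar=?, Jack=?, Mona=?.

Erin has just one choice, so Erin = L. So Omar, Mona can't be L.
That leaves Omar = O. Remove O from Ivy, Mona.
Ivy's domain is down to {P}, so Ivy = P. Eliminate P elsewhere: Mona.
That leaves Mona = M. Strike M from Jack.
Jack's domain is down to {N}, so Jack = N.

Ivy=P, Erin=L, Omar=O, Jack=N, Mona=M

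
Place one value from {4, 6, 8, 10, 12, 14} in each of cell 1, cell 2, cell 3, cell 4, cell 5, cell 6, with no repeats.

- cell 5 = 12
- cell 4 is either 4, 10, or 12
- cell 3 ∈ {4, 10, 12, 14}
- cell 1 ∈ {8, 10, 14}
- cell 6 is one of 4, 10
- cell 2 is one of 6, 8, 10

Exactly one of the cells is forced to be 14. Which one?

cell 3

cell 5 must be 12 (only option left). So cell 3, cell 4 can't be 12.
Among the 5 still-open variables, 6 fits only cell 2 (and all 5 values in {4, 6, 8, 10, 14} must be used), so cell 2 = 6.
The 4 still-open variables draw from only 4 values {4, 8, 10, 14}, so each is used; only cell 1 can be 8, hence cell 1 = 8.
The 3 still-open variables draw from only 3 values {4, 10, 14}, so each is used; only cell 3 can be 14, hence cell 3 = 14.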